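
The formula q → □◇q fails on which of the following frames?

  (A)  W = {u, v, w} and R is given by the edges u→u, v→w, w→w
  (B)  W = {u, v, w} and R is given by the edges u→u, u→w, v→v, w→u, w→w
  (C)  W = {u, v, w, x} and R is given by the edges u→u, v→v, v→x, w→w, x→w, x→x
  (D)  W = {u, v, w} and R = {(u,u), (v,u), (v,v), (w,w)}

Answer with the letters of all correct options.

The schema q → □◇q is axiom B; it is valid on a frame iff R is symmetric.
(A) R is not symmetric (v R w but not w R v), so the schema fails here.
(B) R is symmetric (every R-edge is matched by its reverse), so the schema is valid here.
(C) R is not symmetric (v R x but not x R v), so the schema fails here.
(D) R is not symmetric (v R u but not u R v), so the schema fails here.

A, C, D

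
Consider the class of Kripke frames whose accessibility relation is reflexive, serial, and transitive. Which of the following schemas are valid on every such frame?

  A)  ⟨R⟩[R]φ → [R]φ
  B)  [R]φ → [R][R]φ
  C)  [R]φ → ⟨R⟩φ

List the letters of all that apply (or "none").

(A) ⟨R⟩[R]φ → [R]φ is the dual of axiom 5, which corresponds to the euclidean property. Such an R need not be euclidean — not valid.
(B) axiom 4: valid iff R is transitive. Every such R is transitive — valid.
(C) [R]φ → ⟨R⟩φ is axiom D, which corresponds to seriality. Every such R is serial — valid.

B, C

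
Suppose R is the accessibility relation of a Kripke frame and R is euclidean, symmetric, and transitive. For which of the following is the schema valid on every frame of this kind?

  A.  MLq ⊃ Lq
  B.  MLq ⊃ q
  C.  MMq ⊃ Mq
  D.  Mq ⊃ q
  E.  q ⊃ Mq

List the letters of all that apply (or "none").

A, B, C

(A) MLq ⊃ Lq is the dual of axiom 5; it is valid on a frame exactly when R is euclidean. Every such R is euclidean, so valid.
(B) MLq ⊃ q (the dual of axiom B) characterises the symmetric frames. Every such R is symmetric — valid.
(C) MMq ⊃ Mq (the dual of axiom 4) characterises the transitive frames. Every such R is transitive — valid.
(D) Mq ⊃ q (the converse of T) corresponds to R being a subset of the identity. Such an R need not be a subset of the identity, so not valid.
(E) the dual of axiom T: valid iff R is reflexive. Such an R need not be reflexive — not valid.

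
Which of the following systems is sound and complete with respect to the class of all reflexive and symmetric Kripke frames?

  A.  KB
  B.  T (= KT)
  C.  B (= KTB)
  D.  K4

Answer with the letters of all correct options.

(A) KB is determined by the class of symmetric frames.
(B) T (= KT) is determined by the class of reflexive frames.
(C) B (= KTB) is determined by exactly this class.
(D) K4 is determined by the class of transitive frames.

C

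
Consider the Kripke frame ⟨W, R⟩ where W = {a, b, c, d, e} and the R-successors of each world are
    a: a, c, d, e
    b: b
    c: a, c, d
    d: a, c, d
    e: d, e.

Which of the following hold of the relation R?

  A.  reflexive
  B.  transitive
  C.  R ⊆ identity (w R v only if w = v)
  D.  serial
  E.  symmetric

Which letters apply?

(A) reflexive: each world relates to itself.
(B) not transitive: c R a and a R e but not c R e.
(C) not ⊆ identity: a R c with a ≠ c.
(D) serial: every world has an R-successor.
(E) not symmetric: a R e but not e R a.

A, D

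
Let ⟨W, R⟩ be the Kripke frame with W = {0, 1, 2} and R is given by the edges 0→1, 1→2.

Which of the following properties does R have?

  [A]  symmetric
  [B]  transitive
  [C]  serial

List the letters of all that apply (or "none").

none

(A) not symmetric: 0 R 1 but not 1 R 0.
(B) not transitive: 0 R 1 and 1 R 2 but not 0 R 2.
(C) not serial: 2 has no R-successor.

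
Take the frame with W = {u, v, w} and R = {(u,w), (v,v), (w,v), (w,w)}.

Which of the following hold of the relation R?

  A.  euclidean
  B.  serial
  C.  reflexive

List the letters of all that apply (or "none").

(A) not euclidean: w R v and w R w but not v R w.
(B) serial: every world has an R-successor.
(C) not reflexive: not u R u.

B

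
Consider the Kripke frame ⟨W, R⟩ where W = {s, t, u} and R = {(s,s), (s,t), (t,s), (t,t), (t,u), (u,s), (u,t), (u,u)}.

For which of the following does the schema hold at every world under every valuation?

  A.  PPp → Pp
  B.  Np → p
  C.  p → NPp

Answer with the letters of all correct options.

B

R is reflexive: each world relates to itself.
R is not symmetric: u R s but not s R u.
R is not transitive: s R t and t R u but not s R u.
(A) the dual of axiom 4: valid iff R is transitive. R is not transitive — not valid.
(B) axiom T: valid iff R is reflexive. R is reflexive — valid.
(C) axiom B: valid iff R is symmetric. R is not symmetric — not valid.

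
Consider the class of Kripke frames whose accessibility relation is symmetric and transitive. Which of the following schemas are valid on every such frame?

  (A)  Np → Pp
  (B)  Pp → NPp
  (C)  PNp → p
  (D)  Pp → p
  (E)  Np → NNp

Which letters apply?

A symmetric transitive relation is euclidean (uRv and uRw give vRu by symmetry, then vRw by transitivity).
(A) Np → Pp (axiom D) characterises the serial frames. Such an R need not be serial — not valid.
(B) Pp → NPp is axiom 5; it is valid on a frame exactly when R is euclidean. Every such R is euclidean, so valid.
(C) PNp → p (the dual of axiom B) characterises the symmetric frames. Every such R is symmetric — valid.
(D) Pp → p (the converse of T) corresponds to R being a subset of the identity. Such an R need not be a subset of the identity, so not valid.
(E) Np → NNp is axiom 4; it is valid on a frame exactly when R is transitive. Every such R is transitive, so valid.

B, C, E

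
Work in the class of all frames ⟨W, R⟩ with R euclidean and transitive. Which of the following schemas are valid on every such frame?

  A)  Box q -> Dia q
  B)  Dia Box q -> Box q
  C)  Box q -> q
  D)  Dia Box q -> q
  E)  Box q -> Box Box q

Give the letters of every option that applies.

(A) Box q -> Dia q is axiom D, which corresponds to seriality. Such an R need not be serial — not valid.
(B) Dia Box q -> Box q (the dual of axiom 5) characterises the euclidean frames. Every such R is euclidean — valid.
(C) Box q -> q is axiom T; it is valid on a frame exactly when R is reflexive. Such an R need not be reflexive, so not valid.
(D) Dia Box q -> q (the dual of axiom B) characterises the symmetric frames. Such an R need not be symmetric — not valid.
(E) Box q -> Box Box q (axiom 4) characterises the transitive frames. Every such R is transitive — valid.

B, E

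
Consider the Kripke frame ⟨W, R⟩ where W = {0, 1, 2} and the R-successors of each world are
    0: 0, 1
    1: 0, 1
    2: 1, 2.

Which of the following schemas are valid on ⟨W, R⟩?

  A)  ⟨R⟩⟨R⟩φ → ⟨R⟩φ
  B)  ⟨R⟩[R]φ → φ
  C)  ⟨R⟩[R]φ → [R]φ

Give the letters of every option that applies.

none

R is not symmetric: 2 R 1 but not 1 R 2.
R is not transitive: 2 R 1 and 1 R 0 but not 2 R 0.
R is not euclidean: 2 R 1 and 2 R 2 but not 1 R 2.
(A) ⟨R⟩⟨R⟩φ → ⟨R⟩φ is the dual of axiom 4, which corresponds to transitivity. R is not transitive — not valid.
(B) ⟨R⟩[R]φ → φ (the dual of axiom B) characterises the symmetric frames. R is not symmetric — not valid.
(C) ⟨R⟩[R]φ → [R]φ is the dual of axiom 5; it is valid on a frame exactly when R is euclidean. R is not euclidean, so not valid.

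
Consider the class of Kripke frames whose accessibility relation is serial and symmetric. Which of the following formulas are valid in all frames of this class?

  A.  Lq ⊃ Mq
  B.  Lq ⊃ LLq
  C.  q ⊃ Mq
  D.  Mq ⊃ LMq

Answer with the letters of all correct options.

A

(A) Lq ⊃ Mq is axiom D, which corresponds to seriality. Every such R is serial — valid.
(B) axiom 4: valid iff R is transitive. Such an R need not be transitive — not valid.
(C) the dual of axiom T: valid iff R is reflexive. Such an R need not be reflexive — not valid.
(D) Mq ⊃ LMq (axiom 5) characterises the euclidean frames. Such an R need not be euclidean — not valid.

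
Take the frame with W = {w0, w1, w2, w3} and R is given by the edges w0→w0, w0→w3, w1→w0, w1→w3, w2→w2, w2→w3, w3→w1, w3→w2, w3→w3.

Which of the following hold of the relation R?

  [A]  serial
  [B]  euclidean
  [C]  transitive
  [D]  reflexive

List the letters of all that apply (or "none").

A

(A) serial: every world has an R-successor.
(B) not euclidean: w0 R w3 and w0 R w0 but not w3 R w0.
(C) not transitive: w0 R w3 and w3 R w1 but not w0 R w1.
(D) not reflexive: not w1 R w1.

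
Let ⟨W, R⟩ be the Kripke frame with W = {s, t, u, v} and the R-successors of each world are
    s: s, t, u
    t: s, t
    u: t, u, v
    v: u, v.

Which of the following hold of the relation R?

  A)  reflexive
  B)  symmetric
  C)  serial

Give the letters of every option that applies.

(A) reflexive: each world relates to itself.
(B) not symmetric: s R u but not u R s.
(C) serial: every world has an R-successor.

A, C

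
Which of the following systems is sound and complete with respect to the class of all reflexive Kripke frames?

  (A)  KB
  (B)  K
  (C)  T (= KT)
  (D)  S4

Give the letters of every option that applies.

(A) KB is determined by the class of symmetric frames.
(B) K is determined by the class of arbitrary frames.
(C) T (= KT) is determined by exactly this class.
(D) S4 is determined by the class of reflexive and transitive frames.

C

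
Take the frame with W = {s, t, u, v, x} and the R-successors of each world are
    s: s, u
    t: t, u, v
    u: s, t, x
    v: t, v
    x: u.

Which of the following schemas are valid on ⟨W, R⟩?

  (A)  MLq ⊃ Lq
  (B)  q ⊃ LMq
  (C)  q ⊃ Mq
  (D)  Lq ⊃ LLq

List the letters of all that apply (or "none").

B

R is not reflexive: not u R u.
R is symmetric: every R-edge is matched by its reverse.
R is not transitive: s R u and u R t but not s R t.
R is not euclidean: t R u and t R v but not u R v.
(A) the dual of axiom 5: valid iff R is euclidean. R is not euclidean — not valid.
(B) q ⊃ LMq is axiom B, which corresponds to symmetry. R is symmetric — valid.
(C) q ⊃ Mq is the dual of axiom T; it is valid on a frame exactly when R is reflexive. R is not reflexive, so not valid.
(D) Lq ⊃ LLq is axiom 4, which corresponds to transitivity. R is not transitive — not valid.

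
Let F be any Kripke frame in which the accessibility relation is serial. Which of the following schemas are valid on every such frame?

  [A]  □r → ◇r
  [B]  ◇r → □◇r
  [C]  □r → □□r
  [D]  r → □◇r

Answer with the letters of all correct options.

A

(A) □r → ◇r (axiom D) characterises the serial frames. Every such R is serial — valid.
(B) ◇r → □◇r (axiom 5) characterises the euclidean frames. Such an R need not be euclidean — not valid.
(C) □r → □□r is axiom 4; it is valid on a frame exactly when R is transitive. Such an R need not be transitive, so not valid.
(D) r → □◇r is axiom B, which corresponds to symmetry. Such an R need not be symmetric — not valid.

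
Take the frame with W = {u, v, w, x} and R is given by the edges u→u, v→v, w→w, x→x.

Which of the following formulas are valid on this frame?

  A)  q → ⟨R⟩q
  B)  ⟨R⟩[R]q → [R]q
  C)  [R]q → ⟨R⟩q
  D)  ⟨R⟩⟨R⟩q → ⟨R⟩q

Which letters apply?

R is reflexive: each world relates to itself.
R is transitive: R is closed under composition.
R is euclidean: any two R-successors of the same world are R-related.
R is serial: every world has an R-successor.
(A) q → ⟨R⟩q is the dual of axiom T; it is valid on a frame exactly when R is reflexive. R is reflexive, so valid.
(B) ⟨R⟩[R]q → [R]q (the dual of axiom 5) characterises the euclidean frames. R is euclidean — valid.
(C) [R]q → ⟨R⟩q is axiom D; it is valid on a frame exactly when R is serial. R is serial, so valid.
(D) ⟨R⟩⟨R⟩q → ⟨R⟩q is the dual of axiom 4; it is valid on a frame exactly when R is transitive. R is transitive, so valid.

A, B, C, D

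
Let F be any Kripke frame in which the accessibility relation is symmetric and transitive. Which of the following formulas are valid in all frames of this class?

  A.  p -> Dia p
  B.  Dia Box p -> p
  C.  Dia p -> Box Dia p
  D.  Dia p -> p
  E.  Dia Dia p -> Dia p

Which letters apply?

A symmetric transitive relation is euclidean (uRv and uRw give vRu by symmetry, then vRw by transitivity).
(A) p -> Dia p is the dual of axiom T; it is valid on a frame exactly when R is reflexive. Such an R need not be reflexive, so not valid.
(B) Dia Box p -> p is the dual of axiom B, which corresponds to symmetry. Every such R is symmetric — valid.
(C) Dia p -> Box Dia p (axiom 5) characterises the euclidean frames. Every such R is euclidean — valid.
(D) Dia p -> p is valid only on frames where every R-edge is a self-loop. Such an R need not be a subset of the identity — not valid.
(E) Dia Dia p -> Dia p is the dual of axiom 4; it is valid on a frame exactly when R is transitive. Every such R is transitive, so valid.

B, C, E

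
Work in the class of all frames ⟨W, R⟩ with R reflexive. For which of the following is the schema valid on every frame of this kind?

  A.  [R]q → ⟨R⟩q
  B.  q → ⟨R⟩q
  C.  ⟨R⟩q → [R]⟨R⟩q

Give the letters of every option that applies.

A reflexive relation is serial.
(A) [R]q → ⟨R⟩q is axiom D; it is valid on a frame exactly when R is serial. Every such R is serial, so valid.
(B) q → ⟨R⟩q is the dual of axiom T, which corresponds to reflexivity. Every such R is reflexive — valid.
(C) axiom 5: valid iff R is euclidean. Such an R need not be euclidean — not valid.

A, B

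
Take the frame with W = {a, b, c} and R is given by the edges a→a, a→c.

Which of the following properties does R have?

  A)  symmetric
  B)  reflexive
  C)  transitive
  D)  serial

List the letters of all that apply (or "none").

C

(A) not symmetric: a R c but not c R a.
(B) not reflexive: not b R b.
(C) transitive: R is closed under composition.
(D) not serial: b has no R-successor.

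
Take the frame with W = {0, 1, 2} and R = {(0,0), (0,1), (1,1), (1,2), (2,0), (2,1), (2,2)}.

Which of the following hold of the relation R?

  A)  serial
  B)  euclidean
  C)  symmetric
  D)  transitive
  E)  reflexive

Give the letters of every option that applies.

(A) serial: every world has an R-successor.
(B) not euclidean: 0 R 1 and 0 R 0 but not 1 R 0.
(C) not symmetric: 0 R 1 but not 1 R 0.
(D) not transitive: 0 R 1 and 1 R 2 but not 0 R 2.
(E) reflexive: each world relates to itself.

A, E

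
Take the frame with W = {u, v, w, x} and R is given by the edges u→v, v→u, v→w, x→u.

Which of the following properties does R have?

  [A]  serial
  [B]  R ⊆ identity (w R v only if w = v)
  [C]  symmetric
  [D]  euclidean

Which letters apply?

(A) not serial: w has no R-successor.
(B) not ⊆ identity: u R v with u ≠ v.
(C) not symmetric: v R w but not w R v.
(D) not euclidean: v R u and v R w but not u R w.

none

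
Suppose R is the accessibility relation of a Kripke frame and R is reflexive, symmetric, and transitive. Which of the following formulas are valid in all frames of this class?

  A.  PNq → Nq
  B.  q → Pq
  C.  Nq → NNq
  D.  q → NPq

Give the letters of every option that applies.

A, B, C, D

A relation that is reflexive, symmetric, and transitive is also euclidean and serial.
(A) PNq → Nq is the dual of axiom 5, which corresponds to the euclidean property. Every such R is euclidean — valid.
(B) q → Pq is the dual of axiom T; it is valid on a frame exactly when R is reflexive. Every such R is reflexive, so valid.
(C) Nq → NNq is axiom 4; it is valid on a frame exactly when R is transitive. Every such R is transitive, so valid.
(D) q → NPq is axiom B; it is valid on a frame exactly when R is symmetric. Every such R is symmetric, so valid.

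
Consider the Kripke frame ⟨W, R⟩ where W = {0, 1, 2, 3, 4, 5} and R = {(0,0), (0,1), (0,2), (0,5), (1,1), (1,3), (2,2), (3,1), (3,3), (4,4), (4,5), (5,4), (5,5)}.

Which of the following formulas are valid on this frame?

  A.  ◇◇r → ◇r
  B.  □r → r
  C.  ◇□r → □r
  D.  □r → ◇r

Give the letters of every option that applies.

R is reflexive: each world relates to itself.
R is not transitive: 0 R 1 and 1 R 3 but not 0 R 3.
R is not euclidean: 0 R 1 and 0 R 0 but not 1 R 0.
R is serial: every world has an R-successor.
(A) ◇◇r → ◇r is the dual of axiom 4; it is valid on a frame exactly when R is transitive. R is not transitive, so not valid.
(B) □r → r (axiom T) characterises the reflexive frames. R is reflexive — valid.
(C) ◇□r → □r (the dual of axiom 5) characterises the euclidean frames. R is not euclidean — not valid.
(D) □r → ◇r (axiom D) characterises the serial frames. R is serial — valid.

B, D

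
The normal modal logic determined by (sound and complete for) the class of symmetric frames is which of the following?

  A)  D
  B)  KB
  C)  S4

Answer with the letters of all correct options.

(A) D is determined by the class of serial frames.
(B) KB is determined by exactly this class.
(C) S4 is determined by the class of reflexive and transitive frames.

B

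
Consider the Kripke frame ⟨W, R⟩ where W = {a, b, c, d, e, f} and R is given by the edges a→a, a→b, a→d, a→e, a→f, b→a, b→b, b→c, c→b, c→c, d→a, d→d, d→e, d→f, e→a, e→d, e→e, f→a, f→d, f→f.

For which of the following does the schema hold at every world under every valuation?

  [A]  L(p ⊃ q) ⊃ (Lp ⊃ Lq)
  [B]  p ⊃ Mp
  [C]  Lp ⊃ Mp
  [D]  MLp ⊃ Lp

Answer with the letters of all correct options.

R is reflexive: each world relates to itself.
R is not euclidean: a R b and a R d but not b R d.
R is serial: every world has an R-successor.
(A) L(p ⊃ q) ⊃ (Lp ⊃ Lq) is axiom K, valid on every Kripke frame — valid.
(B) p ⊃ Mp is the dual of axiom T, which corresponds to reflexivity. R is reflexive — valid.
(C) Lp ⊃ Mp is axiom D, which corresponds to seriality. R is serial — valid.
(D) MLp ⊃ Lp is the dual of axiom 5, which corresponds to the euclidean property. R is not euclidean — not valid.

A, B, C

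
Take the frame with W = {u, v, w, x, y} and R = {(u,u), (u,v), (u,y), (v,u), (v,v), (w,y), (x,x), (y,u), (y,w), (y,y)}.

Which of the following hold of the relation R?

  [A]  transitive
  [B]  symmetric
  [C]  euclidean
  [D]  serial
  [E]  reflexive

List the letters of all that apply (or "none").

B, D

(A) not transitive: u R y and y R w but not u R w.
(B) symmetric: every R-edge is matched by its reverse.
(C) not euclidean: u R v and u R y but not v R y.
(D) serial: every world has an R-successor.
(E) not reflexive: not w R w.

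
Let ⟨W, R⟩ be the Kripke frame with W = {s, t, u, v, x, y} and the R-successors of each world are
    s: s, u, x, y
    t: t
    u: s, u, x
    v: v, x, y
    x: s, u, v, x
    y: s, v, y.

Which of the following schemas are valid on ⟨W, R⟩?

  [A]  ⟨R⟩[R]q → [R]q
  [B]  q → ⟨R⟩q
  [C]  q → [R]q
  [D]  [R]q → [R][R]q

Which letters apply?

R is reflexive: each world relates to itself.
R is not transitive: s R x and x R v but not s R v.
R is not euclidean: s R u and s R y but not u R y.
R is not a subset of the identity: s R u with s ≠ u.
(A) the dual of axiom 5: valid iff R is euclidean. R is not euclidean — not valid.
(B) q → ⟨R⟩q is the dual of axiom T; it is valid on a frame exactly when R is reflexive. R is reflexive, so valid.
(C) q → [R]q is valid only on frames where every R-edge is a self-loop. Here R ⊄ identity — not valid.
(D) [R]q → [R][R]q is axiom 4, which corresponds to transitivity. R is not transitive — not valid.

B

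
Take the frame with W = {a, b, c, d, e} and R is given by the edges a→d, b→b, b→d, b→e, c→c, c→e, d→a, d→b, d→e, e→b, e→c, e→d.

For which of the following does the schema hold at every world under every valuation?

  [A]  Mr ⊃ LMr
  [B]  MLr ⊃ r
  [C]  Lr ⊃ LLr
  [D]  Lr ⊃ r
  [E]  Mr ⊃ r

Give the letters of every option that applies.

R is not reflexive: not a R a.
R is symmetric: every R-edge is matched by its reverse.
R is not transitive: a R d and d R a but not a R a.
R is not euclidean: d R a and d R b but not a R b.
R is not a subset of the identity: a R d with a ≠ d.
(A) axiom 5: valid iff R is euclidean. R is not euclidean — not valid.
(B) MLr ⊃ r is the dual of axiom B, which corresponds to symmetry. R is symmetric — valid.
(C) Lr ⊃ LLr is axiom 4; it is valid on a frame exactly when R is transitive. R is not transitive, so not valid.
(D) axiom T: valid iff R is reflexive. R is not reflexive — not valid.
(E) Mr ⊃ r (the converse of T) corresponds to R being a subset of the identity. Here R ⊄ identity, so not valid.

B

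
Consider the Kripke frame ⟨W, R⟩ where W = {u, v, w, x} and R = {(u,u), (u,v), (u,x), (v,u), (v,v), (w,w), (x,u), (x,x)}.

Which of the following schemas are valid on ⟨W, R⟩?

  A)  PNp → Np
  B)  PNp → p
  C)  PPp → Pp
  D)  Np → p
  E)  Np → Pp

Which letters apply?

B, D, E

R is reflexive: each world relates to itself.
R is symmetric: every R-edge is matched by its reverse.
R is not transitive: v R u and u R x but not v R x.
R is not euclidean: u R v and u R x but not v R x.
R is serial: every world has an R-successor.
(A) the dual of axiom 5: valid iff R is euclidean. R is not euclidean — not valid.
(B) PNp → p (the dual of axiom B) characterises the symmetric frames. R is symmetric — valid.
(C) PPp → Pp is the dual of axiom 4; it is valid on a frame exactly when R is transitive. R is not transitive, so not valid.
(D) Np → p (axiom T) characterises the reflexive frames. R is reflexive — valid.
(E) Np → Pp (axiom D) characterises the serial frames. R is serial — valid.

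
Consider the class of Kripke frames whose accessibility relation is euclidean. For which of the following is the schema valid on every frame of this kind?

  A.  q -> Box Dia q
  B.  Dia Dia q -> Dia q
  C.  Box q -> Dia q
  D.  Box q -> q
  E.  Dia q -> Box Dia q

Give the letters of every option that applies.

E

(A) q -> Box Dia q is axiom B; it is valid on a frame exactly when R is symmetric. Such an R need not be symmetric, so not valid.
(B) the dual of axiom 4: valid iff R is transitive. Such an R need not be transitive — not valid.
(C) Box q -> Dia q is axiom D; it is valid on a frame exactly when R is serial. Such an R need not be serial, so not valid.
(D) Box q -> q (axiom T) characterises the reflexive frames. Such an R need not be reflexive — not valid.
(E) Dia q -> Box Dia q is axiom 5, which corresponds to the euclidean property. Every such R is euclidean — valid.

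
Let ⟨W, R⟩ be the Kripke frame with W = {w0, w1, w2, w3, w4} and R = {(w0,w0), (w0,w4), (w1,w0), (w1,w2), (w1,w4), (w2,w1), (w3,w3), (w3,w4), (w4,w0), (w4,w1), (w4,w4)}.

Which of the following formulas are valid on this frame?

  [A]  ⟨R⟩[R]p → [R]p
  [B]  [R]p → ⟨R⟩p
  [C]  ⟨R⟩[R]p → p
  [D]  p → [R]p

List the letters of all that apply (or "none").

B

R is not symmetric: w1 R w0 but not w0 R w1.
R is not euclidean: w1 R w0 and w1 R w2 but not w0 R w2.
R is serial: every world has an R-successor.
R is not a subset of the identity: w0 R w4 with w0 ≠ w4.
(A) ⟨R⟩[R]p → [R]p is the dual of axiom 5; it is valid on a frame exactly when R is euclidean. R is not euclidean, so not valid.
(B) [R]p → ⟨R⟩p (axiom D) characterises the serial frames. R is serial — valid.
(C) ⟨R⟩[R]p → p is the dual of axiom B, which corresponds to symmetry. R is not symmetric — not valid.
(D) p → [R]p (equivalent to ◇p→p) corresponds to R being a subset of the identity. Here R ⊄ identity, so not valid.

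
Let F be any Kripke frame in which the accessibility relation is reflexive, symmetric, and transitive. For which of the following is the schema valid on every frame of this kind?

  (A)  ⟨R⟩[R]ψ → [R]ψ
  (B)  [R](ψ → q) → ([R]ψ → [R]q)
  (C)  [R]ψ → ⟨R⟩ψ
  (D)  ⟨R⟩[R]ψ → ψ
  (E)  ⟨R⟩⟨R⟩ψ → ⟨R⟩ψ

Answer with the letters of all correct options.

A, B, C, D, E

A relation that is reflexive, symmetric, and transitive is also euclidean and serial.
(A) the dual of axiom 5: valid iff R is euclidean. Every such R is euclidean — valid.
(B) this is just K, valid on every normal frame.
(C) axiom D: valid iff R is serial. Every such R is serial — valid.
(D) ⟨R⟩[R]ψ → ψ is the dual of axiom B, which corresponds to symmetry. Every such R is symmetric — valid.
(E) ⟨R⟩⟨R⟩ψ → ⟨R⟩ψ (the dual of axiom 4) characterises the transitive frames. Every such R is transitive — valid.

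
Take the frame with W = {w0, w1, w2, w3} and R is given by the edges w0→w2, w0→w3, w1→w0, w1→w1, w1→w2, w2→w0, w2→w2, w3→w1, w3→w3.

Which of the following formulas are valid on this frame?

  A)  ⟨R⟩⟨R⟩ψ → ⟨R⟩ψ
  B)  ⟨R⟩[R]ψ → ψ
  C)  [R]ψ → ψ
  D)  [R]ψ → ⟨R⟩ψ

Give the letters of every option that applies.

R is not reflexive: not w0 R w0.
R is not symmetric: w0 R w3 but not w3 R w0.
R is not transitive: w0 R w2 and w2 R w0 but not w0 R w0.
R is serial: every world has an R-successor.
(A) the dual of axiom 4: valid iff R is transitive. R is not transitive — not valid.
(B) ⟨R⟩[R]ψ → ψ (the dual of axiom B) characterises the symmetric frames. R is not symmetric — not valid.
(C) [R]ψ → ψ is axiom T; it is valid on a frame exactly when R is reflexive. R is not reflexive, so not valid.
(D) [R]ψ → ⟨R⟩ψ is axiom D; it is valid on a frame exactly when R is serial. R is serial, so valid.

D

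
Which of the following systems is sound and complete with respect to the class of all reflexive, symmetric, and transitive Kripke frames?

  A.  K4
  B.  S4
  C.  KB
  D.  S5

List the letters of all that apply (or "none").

(A) K4 is determined by the class of transitive frames.
(B) S4 is determined by the class of reflexive and transitive frames.
(C) KB is determined by the class of symmetric frames.
(D) S5 is determined by exactly this class.

D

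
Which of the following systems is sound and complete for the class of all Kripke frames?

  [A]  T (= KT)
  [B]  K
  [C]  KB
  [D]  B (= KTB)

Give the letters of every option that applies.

(A) T (= KT) is determined by the class of reflexive frames.
(B) K is determined by exactly this class.
(C) KB is determined by the class of symmetric frames.
(D) B (= KTB) is determined by the class of reflexive and symmetric frames.

B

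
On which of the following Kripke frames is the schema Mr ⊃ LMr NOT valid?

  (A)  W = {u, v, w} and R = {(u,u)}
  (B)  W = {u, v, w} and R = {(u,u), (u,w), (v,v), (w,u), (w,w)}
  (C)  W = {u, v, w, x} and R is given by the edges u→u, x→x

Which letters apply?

The schema Mr ⊃ LMr is axiom 5; it is valid on a frame iff R is euclidean.
(A) R is euclidean (any two R-successors of the same world are R-related), so the schema is valid here.
(B) R is euclidean (any two R-successors of the same world are R-related), so the schema is valid here.
(C) R is euclidean (any two R-successors of the same world are R-related), so the schema is valid here.

none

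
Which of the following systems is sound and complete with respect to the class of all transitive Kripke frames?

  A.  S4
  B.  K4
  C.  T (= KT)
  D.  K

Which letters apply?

(A) S4 is determined by the class of reflexive and transitive frames.
(B) K4 is determined by exactly this class.
(C) T (= KT) is determined by the class of reflexive frames.
(D) K is determined by the class of arbitrary frames.

B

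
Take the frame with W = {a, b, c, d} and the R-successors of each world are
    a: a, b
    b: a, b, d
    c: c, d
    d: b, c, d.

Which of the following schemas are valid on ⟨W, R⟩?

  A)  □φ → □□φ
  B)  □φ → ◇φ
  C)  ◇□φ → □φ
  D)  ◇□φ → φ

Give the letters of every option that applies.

B, D

R is symmetric: every R-edge is matched by its reverse.
R is not transitive: a R b and b R d but not a R d.
R is not euclidean: b R a and b R d but not a R d.
R is serial: every world has an R-successor.
(A) □φ → □□φ is axiom 4, which corresponds to transitivity. R is not transitive — not valid.
(B) □φ → ◇φ is axiom D, which corresponds to seriality. R is serial — valid.
(C) the dual of axiom 5: valid iff R is euclidean. R is not euclidean — not valid.
(D) the dual of axiom B: valid iff R is symmetric. R is symmetric — valid.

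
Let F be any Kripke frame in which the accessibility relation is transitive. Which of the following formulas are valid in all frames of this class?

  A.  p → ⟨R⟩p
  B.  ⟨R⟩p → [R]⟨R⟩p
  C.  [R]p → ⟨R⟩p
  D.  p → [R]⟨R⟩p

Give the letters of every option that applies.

none

(A) p → ⟨R⟩p is the dual of axiom T, which corresponds to reflexivity. Such an R need not be reflexive — not valid.
(B) ⟨R⟩p → [R]⟨R⟩p is axiom 5; it is valid on a frame exactly when R is euclidean. Such an R need not be euclidean, so not valid.
(C) axiom D: valid iff R is serial. Such an R need not be serial — not valid.
(D) p → [R]⟨R⟩p (axiom B) characterises the symmetric frames. Such an R need not be symmetric — not valid.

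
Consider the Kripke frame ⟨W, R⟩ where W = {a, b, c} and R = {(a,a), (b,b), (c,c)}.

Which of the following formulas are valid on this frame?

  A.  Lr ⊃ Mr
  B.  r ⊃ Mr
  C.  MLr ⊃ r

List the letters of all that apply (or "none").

A, B, C

R is reflexive: each world relates to itself.
R is symmetric: every R-edge is matched by its reverse.
R is serial: every world has an R-successor.
(A) Lr ⊃ Mr is axiom D, which corresponds to seriality. R is serial — valid.
(B) r ⊃ Mr is the dual of axiom T; it is valid on a frame exactly when R is reflexive. R is reflexive, so valid.
(C) MLr ⊃ r (the dual of axiom B) characterises the symmetric frames. R is symmetric — valid.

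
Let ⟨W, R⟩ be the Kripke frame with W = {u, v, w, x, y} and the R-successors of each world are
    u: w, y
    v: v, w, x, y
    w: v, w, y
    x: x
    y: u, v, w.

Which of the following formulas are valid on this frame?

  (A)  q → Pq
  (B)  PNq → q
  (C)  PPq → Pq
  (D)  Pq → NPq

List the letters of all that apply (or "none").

R is not reflexive: not u R u.
R is not symmetric: u R w but not w R u.
R is not transitive: u R w and w R v but not u R v.
R is not euclidean: v R w and v R x but not w R x.
(A) q → Pq is the dual of axiom T, which corresponds to reflexivity. R is not reflexive — not valid.
(B) the dual of axiom B: valid iff R is symmetric. R is not symmetric — not valid.
(C) PPq → Pq is the dual of axiom 4, which corresponds to transitivity. R is not transitive — not valid.
(D) axiom 5: valid iff R is euclidean. R is not euclidean — not valid.

none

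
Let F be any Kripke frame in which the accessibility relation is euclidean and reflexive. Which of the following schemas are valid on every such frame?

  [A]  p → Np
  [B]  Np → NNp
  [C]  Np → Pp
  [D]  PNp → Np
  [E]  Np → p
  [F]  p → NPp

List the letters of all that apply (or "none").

B, C, D, E, F

A reflexive euclidean relation is also symmetric (from wRw and wRv the euclidean condition gives vRw) and hence transitive; it is an equivalence relation.
(A) p → Np is equivalent to ◇p→p; it holds exactly when R ⊆ identity. Such an R need not be a subset of the identity — not valid.
(B) axiom 4: valid iff R is transitive. Every such R is transitive — valid.
(C) Np → Pp is axiom D, which corresponds to seriality. Every such R is serial — valid.
(D) PNp → Np is the dual of axiom 5, which corresponds to the euclidean property. Every such R is euclidean — valid.
(E) axiom T: valid iff R is reflexive. Every such R is reflexive — valid.
(F) p → NPp is axiom B; it is valid on a frame exactly when R is symmetric. Every such R is symmetric, so valid.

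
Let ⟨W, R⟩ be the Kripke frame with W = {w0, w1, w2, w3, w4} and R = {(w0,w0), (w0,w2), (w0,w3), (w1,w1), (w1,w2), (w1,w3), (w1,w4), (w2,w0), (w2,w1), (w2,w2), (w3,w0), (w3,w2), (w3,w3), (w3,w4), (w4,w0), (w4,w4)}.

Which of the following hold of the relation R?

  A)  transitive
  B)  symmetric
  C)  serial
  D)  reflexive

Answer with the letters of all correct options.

C, D

(A) not transitive: w0 R w2 and w2 R w1 but not w0 R w1.
(B) not symmetric: w1 R w3 but not w3 R w1.
(C) serial: every world has an R-successor.
(D) reflexive: each world relates to itself.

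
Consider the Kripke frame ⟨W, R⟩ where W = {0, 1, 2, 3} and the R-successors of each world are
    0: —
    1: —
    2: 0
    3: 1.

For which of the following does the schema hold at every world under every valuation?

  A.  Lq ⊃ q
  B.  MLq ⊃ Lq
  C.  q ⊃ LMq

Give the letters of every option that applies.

R is not reflexive: not 0 R 0.
R is not symmetric: 2 R 0 but not 0 R 2.
R is not euclidean: 2 R 0 and 2 R 0 but not 0 R 0.
(A) Lq ⊃ q (axiom T) characterises the reflexive frames. R is not reflexive — not valid.
(B) MLq ⊃ Lq is the dual of axiom 5, which corresponds to the euclidean property. R is not euclidean — not valid.
(C) axiom B: valid iff R is symmetric. R is not symmetric — not valid.

none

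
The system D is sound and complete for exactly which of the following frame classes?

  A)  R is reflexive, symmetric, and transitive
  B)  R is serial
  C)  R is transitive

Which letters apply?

B

(A) this class determines S5, not D.
(B) D is sound and complete for exactly this class.
(C) this class determines K4, not D.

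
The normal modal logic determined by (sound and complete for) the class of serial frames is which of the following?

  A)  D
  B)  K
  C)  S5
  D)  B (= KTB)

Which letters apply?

A

(A) D is determined by exactly this class.
(B) K is determined by the class of arbitrary frames.
(C) S5 is determined by the class of reflexive, symmetric, and transitive frames.
(D) B (= KTB) is determined by the class of reflexive and symmetric frames.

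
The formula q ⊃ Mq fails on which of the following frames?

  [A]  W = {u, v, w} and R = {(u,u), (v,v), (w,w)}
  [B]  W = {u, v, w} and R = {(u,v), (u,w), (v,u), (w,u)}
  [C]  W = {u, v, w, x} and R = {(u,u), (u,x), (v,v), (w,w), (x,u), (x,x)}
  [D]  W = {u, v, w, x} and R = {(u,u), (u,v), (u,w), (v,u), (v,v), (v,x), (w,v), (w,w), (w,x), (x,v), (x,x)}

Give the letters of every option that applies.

B

The schema q ⊃ Mq is the dual of axiom T; it is valid on a frame iff R is reflexive.
(A) R is reflexive (each world relates to itself), so the schema is valid here.
(B) R is not reflexive (not u R u), so the schema fails here.
(C) R is reflexive (each world relates to itself), so the schema is valid here.
(D) R is reflexive (each world relates to itself), so the schema is valid here.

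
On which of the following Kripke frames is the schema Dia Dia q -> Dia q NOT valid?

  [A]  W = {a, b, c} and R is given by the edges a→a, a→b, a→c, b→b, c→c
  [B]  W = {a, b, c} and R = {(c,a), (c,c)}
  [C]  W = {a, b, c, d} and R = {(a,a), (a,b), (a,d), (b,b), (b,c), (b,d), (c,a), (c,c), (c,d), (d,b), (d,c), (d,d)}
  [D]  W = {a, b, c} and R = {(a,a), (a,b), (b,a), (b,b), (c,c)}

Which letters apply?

The schema Dia Dia q -> Dia q is the dual of axiom 4; it is valid on a frame iff R is transitive.
(A) R is transitive (R is closed under composition), so the schema is valid here.
(B) R is transitive (R is closed under composition), so the schema is valid here.
(C) R is not transitive (a R b and b R c but not a R c), so the schema fails here.
(D) R is transitive (R is closed under composition), so the schema is valid here.

C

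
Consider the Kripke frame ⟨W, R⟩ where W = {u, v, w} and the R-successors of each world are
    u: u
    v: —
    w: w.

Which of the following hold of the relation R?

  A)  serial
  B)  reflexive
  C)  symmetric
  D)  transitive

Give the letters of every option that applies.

C, D

(A) not serial: v has no R-successor.
(B) not reflexive: not v R v.
(C) symmetric: every R-edge is matched by its reverse.
(D) transitive: R is closed under composition.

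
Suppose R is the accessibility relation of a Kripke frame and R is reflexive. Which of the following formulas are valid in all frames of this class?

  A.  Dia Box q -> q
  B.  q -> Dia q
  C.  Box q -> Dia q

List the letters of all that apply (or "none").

A reflexive relation is serial.
(A) Dia Box q -> q is the dual of axiom B, which corresponds to symmetry. Such an R need not be symmetric — not valid.
(B) q -> Dia q (the dual of axiom T) characterises the reflexive frames. Every such R is reflexive — valid.
(C) Box q -> Dia q (axiom D) characterises the serial frames. Every such R is serial — valid.

B, C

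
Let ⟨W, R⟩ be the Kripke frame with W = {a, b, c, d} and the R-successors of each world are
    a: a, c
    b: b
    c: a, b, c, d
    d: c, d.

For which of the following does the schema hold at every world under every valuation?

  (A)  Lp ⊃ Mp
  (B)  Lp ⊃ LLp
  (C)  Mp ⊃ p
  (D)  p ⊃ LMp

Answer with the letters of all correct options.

R is not symmetric: c R b but not b R c.
R is not transitive: a R c and c R b but not a R b.
R is serial: every world has an R-successor.
R is not a subset of the identity: a R c with a ≠ c.
(A) axiom D: valid iff R is serial. R is serial — valid.
(B) axiom 4: valid iff R is transitive. R is not transitive — not valid.
(C) Mp ⊃ p (the converse of T) corresponds to R being a subset of the identity. Here R ⊄ identity, so not valid.
(D) axiom B: valid iff R is symmetric. R is not symmetric — not valid.

A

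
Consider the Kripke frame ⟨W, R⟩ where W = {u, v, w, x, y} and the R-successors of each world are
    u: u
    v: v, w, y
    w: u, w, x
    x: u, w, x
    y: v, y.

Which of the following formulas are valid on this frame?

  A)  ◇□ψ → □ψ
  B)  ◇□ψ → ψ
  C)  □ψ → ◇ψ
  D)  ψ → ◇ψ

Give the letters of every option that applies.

C, D

R is reflexive: each world relates to itself.
R is not symmetric: v R w but not w R v.
R is not euclidean: v R w and v R v but not w R v.
R is serial: every world has an R-successor.
(A) ◇□ψ → □ψ (the dual of axiom 5) characterises the euclidean frames. R is not euclidean — not valid.
(B) ◇□ψ → ψ is the dual of axiom B; it is valid on a frame exactly when R is symmetric. R is not symmetric, so not valid.
(C) □ψ → ◇ψ (axiom D) characterises the serial frames. R is serial — valid.
(D) the dual of axiom T: valid iff R is reflexive. R is reflexive — valid.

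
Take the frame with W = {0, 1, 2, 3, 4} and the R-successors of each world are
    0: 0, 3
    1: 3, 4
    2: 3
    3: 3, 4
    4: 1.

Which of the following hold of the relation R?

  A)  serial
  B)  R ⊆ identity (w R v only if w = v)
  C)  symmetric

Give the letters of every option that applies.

A

(A) serial: every world has an R-successor.
(B) not ⊆ identity: 0 R 3 with 0 ≠ 3.
(C) not symmetric: 0 R 3 but not 3 R 0.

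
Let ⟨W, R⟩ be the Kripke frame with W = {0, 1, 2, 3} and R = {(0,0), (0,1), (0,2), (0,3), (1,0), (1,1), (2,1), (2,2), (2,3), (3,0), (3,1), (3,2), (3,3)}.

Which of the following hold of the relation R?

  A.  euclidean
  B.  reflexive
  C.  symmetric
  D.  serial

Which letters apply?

(A) not euclidean: 0 R 1 and 0 R 2 but not 1 R 2.
(B) reflexive: each world relates to itself.
(C) not symmetric: 0 R 2 but not 2 R 0.
(D) serial: every world has an R-successor.

B, D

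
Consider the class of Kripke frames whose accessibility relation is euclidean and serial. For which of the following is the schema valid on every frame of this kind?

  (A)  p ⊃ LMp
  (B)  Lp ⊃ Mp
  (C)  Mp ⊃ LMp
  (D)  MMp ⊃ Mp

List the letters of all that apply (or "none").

B, C

(A) axiom B: valid iff R is symmetric. Such an R need not be symmetric — not valid.
(B) axiom D: valid iff R is serial. Every such R is serial — valid.
(C) Mp ⊃ LMp (axiom 5) characterises the euclidean frames. Every such R is euclidean — valid.
(D) MMp ⊃ Mp is the dual of axiom 4; it is valid on a frame exactly when R is transitive. Such an R need not be transitive, so not valid.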